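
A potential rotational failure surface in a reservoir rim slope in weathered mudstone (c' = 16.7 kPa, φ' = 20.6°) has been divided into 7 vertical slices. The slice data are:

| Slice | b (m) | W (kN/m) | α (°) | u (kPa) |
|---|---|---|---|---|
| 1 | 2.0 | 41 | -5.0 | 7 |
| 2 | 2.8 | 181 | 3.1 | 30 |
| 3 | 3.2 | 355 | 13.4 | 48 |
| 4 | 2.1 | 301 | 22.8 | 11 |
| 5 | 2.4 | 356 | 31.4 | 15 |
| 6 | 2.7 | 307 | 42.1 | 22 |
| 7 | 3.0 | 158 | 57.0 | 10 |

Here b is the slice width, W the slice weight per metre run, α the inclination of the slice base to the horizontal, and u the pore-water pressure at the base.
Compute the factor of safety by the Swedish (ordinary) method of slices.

Ordinary method of slices: FS = Σ[c'·Δl_i + (W_i cosα_i − u_i·Δl_i)·tanφ'] / Σ W_i sinα_i, with Δl_i = b_i / cosα_i.
Slice 1: Δl = 2.0/cos(-5.0°) = 2.008 m; N'_1 = 41·cos(-5.0°) − 7·2.008 = 26.8; c'Δl = 33.53; W sinα = -3.6
Slice 2: Δl = 2.8/cos3.1° = 2.804 m; N'_2 = 181·cos3.1° − 30·2.804 = 96.6; c'Δl = 46.83; W sinα = 9.8
Slice 3: Δl = 3.2/cos13.4° = 3.290 m; N'_3 = 355·cos13.4° − 48·3.290 = 187.4; c'Δl = 54.94; W sinα = 82.3
Slice 4: Δl = 2.1/cos22.8° = 2.278 m; N'_4 = 301·cos22.8° − 11·2.278 = 252.4; c'Δl = 38.04; W sinα = 116.6
Slice 5: Δl = 2.4/cos31.4° = 2.812 m; N'_5 = 356·cos31.4° − 15·2.812 = 261.7; c'Δl = 46.96; W sinα = 185.5
Slice 6: Δl = 2.7/cos42.1° = 3.639 m; N'_6 = 307·cos42.1° − 22·3.639 = 147.7; c'Δl = 60.77; W sinα = 205.8
Slice 7: Δl = 3.0/cos57.0° = 5.508 m; N'_7 = 158·cos57.0° − 10·5.508 = 31.0; c'Δl = 91.99; W sinα = 132.5
Σc'Δl = 373.0 kN/m; ΣN' = 1003.7 kN/m; ΣW sinα = 728.9 kN/m
Resisting = 373.0 + 1003.7·tan20.6° = 373.0 + 377.2 = 750.3 kN/m
FS = 750.3 / 728.9 = 1.029

FS = 1.03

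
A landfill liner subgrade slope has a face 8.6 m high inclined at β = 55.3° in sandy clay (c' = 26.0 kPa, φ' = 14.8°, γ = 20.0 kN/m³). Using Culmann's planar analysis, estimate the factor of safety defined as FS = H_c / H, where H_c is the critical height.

H_c = (4c'/γ) · sinβ cosφ' / [1 − cos(β − φ')]
    = (4·26.0/20.0) · sin55.3°·cos14.8° / [1 − cos40.5°]
    = 5.200 · 0.7949 / 0.2396 = 17.25 m
FS = H_c / H = 17.25 / 8.6 = 2.006

FS = 2.01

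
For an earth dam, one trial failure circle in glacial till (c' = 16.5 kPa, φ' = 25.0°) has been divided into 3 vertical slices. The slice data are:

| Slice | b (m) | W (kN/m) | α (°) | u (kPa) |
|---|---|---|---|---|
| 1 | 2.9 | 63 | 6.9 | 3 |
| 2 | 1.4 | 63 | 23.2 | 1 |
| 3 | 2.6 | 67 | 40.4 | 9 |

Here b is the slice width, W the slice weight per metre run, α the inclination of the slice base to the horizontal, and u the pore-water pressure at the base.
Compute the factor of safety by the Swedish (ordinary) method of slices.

FS = 2.51

Ordinary method of slices: FS = Σ[c'·Δl_i + (W_i cosα_i − u_i·Δl_i)·tanφ'] / Σ W_i sinα_i, with Δl_i = b_i / cosα_i.
Slice 1: Δl = 2.9/cos6.9° = 2.921 m; N'_1 = 63·cos6.9° − 3·2.921 = 53.8; c'Δl = 48.20; W sinα = 7.6
Slice 2: Δl = 1.4/cos23.2° = 1.523 m; N'_2 = 63·cos23.2° − 1·1.523 = 56.4; c'Δl = 25.13; W sinα = 24.8
Slice 3: Δl = 2.6/cos40.4° = 3.414 m; N'_3 = 67·cos40.4° − 9·3.414 = 20.3; c'Δl = 56.33; W sinα = 43.4
Σc'Δl = 129.7 kN/m; ΣN' = 130.5 kN/m; ΣW sinα = 75.8 kN/m
Resisting = 129.7 + 130.5·tan25.0° = 129.7 + 60.8 = 190.5 kN/m
FS = 190.5 / 75.8 = 2.513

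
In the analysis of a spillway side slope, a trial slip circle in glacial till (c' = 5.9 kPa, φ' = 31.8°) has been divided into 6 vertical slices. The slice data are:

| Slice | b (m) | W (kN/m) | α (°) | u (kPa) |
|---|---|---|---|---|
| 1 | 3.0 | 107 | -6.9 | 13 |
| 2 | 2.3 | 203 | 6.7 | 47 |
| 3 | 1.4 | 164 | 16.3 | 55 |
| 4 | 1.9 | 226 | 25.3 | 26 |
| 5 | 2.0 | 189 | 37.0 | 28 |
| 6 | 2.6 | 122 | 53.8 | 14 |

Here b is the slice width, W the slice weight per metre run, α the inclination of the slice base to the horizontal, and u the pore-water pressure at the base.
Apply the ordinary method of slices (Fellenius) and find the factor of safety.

FS = 1.07

Ordinary method of slices: FS = Σ[c'·Δl_i + (W_i cosα_i − u_i·Δl_i)·tanφ'] / Σ W_i sinα_i, with Δl_i = b_i / cosα_i.
Slice 1: Δl = 3.0/cos(-6.9°) = 3.022 m; N'_1 = 107·cos(-6.9°) − 13·3.022 = 66.9; c'Δl = 17.83; W sinα = -12.9
Slice 2: Δl = 2.3/cos6.7° = 2.316 m; N'_2 = 203·cos6.7° − 47·2.316 = 92.8; c'Δl = 13.66; W sinα = 23.7
Slice 3: Δl = 1.4/cos16.3° = 1.459 m; N'_3 = 164·cos16.3° − 55·1.459 = 77.2; c'Δl = 8.61; W sinα = 46.0
Slice 4: Δl = 1.9/cos25.3° = 2.102 m; N'_4 = 226·cos25.3° − 26·2.102 = 149.7; c'Δl = 12.40; W sinα = 96.6
Slice 5: Δl = 2.0/cos37.0° = 2.504 m; N'_5 = 189·cos37.0° − 28·2.504 = 80.8; c'Δl = 14.78; W sinα = 113.7
Slice 6: Δl = 2.6/cos53.8° = 4.402 m; N'_6 = 122·cos53.8° − 14·4.402 = 10.4; c'Δl = 25.97; W sinα = 98.4
Σc'Δl = 93.2 kN/m; ΣN' = 477.8 kN/m; ΣW sinα = 365.6 kN/m
Resisting = 93.2 + 477.8·tan31.8° = 93.2 + 296.3 = 389.5 kN/m
FS = 389.5 / 365.6 = 1.065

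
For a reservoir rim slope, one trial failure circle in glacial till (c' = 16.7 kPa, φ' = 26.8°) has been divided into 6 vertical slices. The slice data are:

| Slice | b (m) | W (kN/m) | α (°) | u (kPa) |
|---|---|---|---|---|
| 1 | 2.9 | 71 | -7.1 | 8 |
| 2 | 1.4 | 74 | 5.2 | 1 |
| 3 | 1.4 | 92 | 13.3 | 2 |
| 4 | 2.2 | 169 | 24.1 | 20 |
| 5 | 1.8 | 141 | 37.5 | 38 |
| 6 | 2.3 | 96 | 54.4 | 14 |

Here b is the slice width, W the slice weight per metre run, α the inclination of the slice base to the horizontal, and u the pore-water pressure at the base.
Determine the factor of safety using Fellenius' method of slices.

FS = 1.63

Ordinary method of slices: FS = Σ[c'·Δl_i + (W_i cosα_i − u_i·Δl_i)·tanφ'] / Σ W_i sinα_i, with Δl_i = b_i / cosα_i.
Slice 1: Δl = 2.9/cos(-7.1°) = 2.922 m; N'_1 = 71·cos(-7.1°) − 8·2.922 = 47.1; c'Δl = 48.80; W sinα = -8.8
Slice 2: Δl = 1.4/cos5.2° = 1.406 m; N'_2 = 74·cos5.2° − 1·1.406 = 72.3; c'Δl = 23.48; W sinα = 6.7
Slice 3: Δl = 1.4/cos13.3° = 1.439 m; N'_3 = 92·cos13.3° − 2·1.439 = 86.7; c'Δl = 24.02; W sinα = 21.2
Slice 4: Δl = 2.2/cos24.1° = 2.410 m; N'_4 = 169·cos24.1° − 20·2.410 = 106.1; c'Δl = 40.25; W sinα = 69.0
Slice 5: Δl = 1.8/cos37.5° = 2.269 m; N'_5 = 141·cos37.5° − 38·2.269 = 25.6; c'Δl = 37.89; W sinα = 85.8
Slice 6: Δl = 2.3/cos54.4° = 3.951 m; N'_6 = 96·cos54.4° − 14·3.951 = 0.6; c'Δl = 65.98; W sinα = 78.1
Σc'Δl = 240.4 kN/m; ΣN' = 338.3 kN/m; ΣW sinα = 252.0 kN/m
Resisting = 240.4 + 338.3·tan26.8° = 240.4 + 170.9 = 411.3 kN/m
FS = 411.3 / 252.0 = 1.632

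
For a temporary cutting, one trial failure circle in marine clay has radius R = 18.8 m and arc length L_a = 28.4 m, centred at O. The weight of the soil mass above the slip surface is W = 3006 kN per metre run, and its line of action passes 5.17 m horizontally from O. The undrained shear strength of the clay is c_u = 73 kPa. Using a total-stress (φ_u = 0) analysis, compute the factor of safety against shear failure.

Taking moments about the centre O, the resisting moment is provided by the undrained shear strength acting along the arc:
M_R = c_u·L_a·R = 73·28.40·18.8 = 38976.2 kN·m/m
M_D = W·d = 3006·5.17 = 15541.0 kN·m/m
FS = M_R / M_D = 38976.2 / 15541.0 = 2.508

FS = 2.51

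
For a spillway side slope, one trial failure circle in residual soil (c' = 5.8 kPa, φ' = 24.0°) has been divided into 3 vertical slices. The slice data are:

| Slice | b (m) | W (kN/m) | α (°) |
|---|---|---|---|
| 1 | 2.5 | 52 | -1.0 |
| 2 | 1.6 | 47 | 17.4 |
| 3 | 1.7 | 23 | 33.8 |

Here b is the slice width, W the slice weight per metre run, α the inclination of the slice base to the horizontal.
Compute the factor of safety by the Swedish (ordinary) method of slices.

FS = 3.38

Ordinary method of slices: FS = Σ[c'·Δl_i + (W_i cosα_i)·tanφ'] / Σ W_i sinα_i, with Δl_i = b_i / cosα_i.
Slice 1: Δl = 2.5/cos(-1.0°) = 2.500 m; N'_1 = 52·cos(-1.0°) = 52.0; c'Δl = 14.50; W sinα = -0.9
Slice 2: Δl = 1.6/cos17.4° = 1.677 m; N'_2 = 47·cos17.4° = 44.8; c'Δl = 9.73; W sinα = 14.1
Slice 3: Δl = 1.7/cos33.8° = 2.046 m; N'_3 = 23·cos33.8° = 19.1; c'Δl = 11.87; W sinα = 12.8
Σc'Δl = 36.1 kN/m; ΣN' = 116.0 kN/m; ΣW sinα = 25.9 kN/m
Resisting = 36.1 + 116.0·tan24.0° = 36.1 + 51.6 = 87.7 kN/m
FS = 87.7 / 25.9 = 3.381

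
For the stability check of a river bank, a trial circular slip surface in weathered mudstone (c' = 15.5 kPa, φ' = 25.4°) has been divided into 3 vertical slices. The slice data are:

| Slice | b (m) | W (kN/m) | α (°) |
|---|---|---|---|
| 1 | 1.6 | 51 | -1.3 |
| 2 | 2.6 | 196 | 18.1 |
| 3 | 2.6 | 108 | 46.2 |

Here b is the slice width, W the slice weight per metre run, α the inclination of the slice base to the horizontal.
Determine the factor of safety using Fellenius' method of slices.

Ordinary method of slices: FS = Σ[c'·Δl_i + (W_i cosα_i)·tanφ'] / Σ W_i sinα_i, with Δl_i = b_i / cosα_i.
Slice 1: Δl = 1.6/cos(-1.3°) = 1.600 m; N'_1 = 51·cos(-1.3°) = 51.0; c'Δl = 24.81; W sinα = -1.2
Slice 2: Δl = 2.6/cos18.1° = 2.735 m; N'_2 = 196·cos18.1° = 186.3; c'Δl = 42.40; W sinα = 60.9
Slice 3: Δl = 2.6/cos46.2° = 3.756 m; N'_3 = 108·cos46.2° = 74.8; c'Δl = 58.22; W sinα = 78.0
Σc'Δl = 125.4 kN/m; ΣN' = 312.0 kN/m; ΣW sinα = 137.7 kN/m
Resisting = 125.4 + 312.0·tan25.4° = 125.4 + 148.2 = 273.6 kN/m
FS = 273.6 / 137.7 = 1.987

FS = 1.99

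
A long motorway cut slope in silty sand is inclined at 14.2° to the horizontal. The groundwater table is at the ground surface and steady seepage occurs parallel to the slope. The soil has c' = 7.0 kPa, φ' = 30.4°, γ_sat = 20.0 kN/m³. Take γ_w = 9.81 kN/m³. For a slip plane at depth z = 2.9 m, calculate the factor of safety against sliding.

With seepage parallel to the slope and the water table at the surface, the effective normal stress on the slip plane uses the buoyant unit weight γ' = γ_sat − γ_w while the driving shear stress uses γ_sat:
FS = [c' + γ' z cos²β tanφ'] / [γ_sat z sinβ cosβ]
γ' = 20.0 − 9.81 = 10.19 kN/m³
Numerator = 7.0 + 10.19·2.9·cos²14.2°·tan30.4° = 7.0 + 10.19·2.9·0.9398·0.5867 = 23.294 kPa
Denominator = 20.0·2.9·sin14.2°·cos14.2° = 20.0·2.9·0.2453·0.9694 = 13.793 kPa
FS = 23.294 / 13.793 = 1.689

FS = 1.69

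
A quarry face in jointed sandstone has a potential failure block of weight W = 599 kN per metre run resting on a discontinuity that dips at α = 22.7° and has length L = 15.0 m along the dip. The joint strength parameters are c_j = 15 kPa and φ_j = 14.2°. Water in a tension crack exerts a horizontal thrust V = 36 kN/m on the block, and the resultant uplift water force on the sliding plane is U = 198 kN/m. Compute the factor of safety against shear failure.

FS = 1.18

Resolving the block weight along and normal to the plane and applying the Mohr–Coulomb strength on the joint:
N' = W cosα − U − V sinα = 599·cos22.7° − 198 − 36·sin22.7° = 340.7 kN/m
Driving force T = W sinα + V cosα = 599·sin22.7° + 36·cos22.7° = 264.4 kN/m
Resisting force R = c_j·L + N'·tanφ_j = 15·15.0 + 340.7·tan14.2° = 225.0 + 86.2 = 311.2 kN/m
FS = R / T = 311.2 / 264.4 = 1.177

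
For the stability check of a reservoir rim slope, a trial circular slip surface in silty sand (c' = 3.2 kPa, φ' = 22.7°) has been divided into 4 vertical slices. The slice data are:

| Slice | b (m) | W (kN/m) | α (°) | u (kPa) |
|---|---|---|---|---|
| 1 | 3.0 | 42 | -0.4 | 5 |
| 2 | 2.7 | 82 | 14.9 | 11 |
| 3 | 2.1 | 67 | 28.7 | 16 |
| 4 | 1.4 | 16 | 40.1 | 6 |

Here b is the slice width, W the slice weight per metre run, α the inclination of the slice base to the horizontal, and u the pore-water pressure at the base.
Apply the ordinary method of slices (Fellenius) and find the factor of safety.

FS = 1.15

Ordinary method of slices: FS = Σ[c'·Δl_i + (W_i cosα_i − u_i·Δl_i)·tanφ'] / Σ W_i sinα_i, with Δl_i = b_i / cosα_i.
Slice 1: Δl = 3.0/cos(-0.4°) = 3.000 m; N'_1 = 42·cos(-0.4°) − 5·3.000 = 27.0; c'Δl = 9.60; W sinα = -0.3
Slice 2: Δl = 2.7/cos14.9° = 2.794 m; N'_2 = 82·cos14.9° − 11·2.794 = 48.5; c'Δl = 8.94; W sinα = 21.1
Slice 3: Δl = 2.1/cos28.7° = 2.394 m; N'_3 = 67·cos28.7° − 16·2.394 = 20.5; c'Δl = 7.66; W sinα = 32.2
Slice 4: Δl = 1.4/cos40.1° = 1.830 m; N'_4 = 16·cos40.1° − 6·1.830 = 1.3; c'Δl = 5.86; W sinα = 10.3
Σc'Δl = 32.1 kN/m; ΣN' = 97.2 kN/m; ΣW sinα = 63.3 kN/m
Resisting = 32.1 + 97.2·tan22.7° = 32.1 + 40.7 = 72.7 kN/m
FS = 72.7 / 63.3 = 1.149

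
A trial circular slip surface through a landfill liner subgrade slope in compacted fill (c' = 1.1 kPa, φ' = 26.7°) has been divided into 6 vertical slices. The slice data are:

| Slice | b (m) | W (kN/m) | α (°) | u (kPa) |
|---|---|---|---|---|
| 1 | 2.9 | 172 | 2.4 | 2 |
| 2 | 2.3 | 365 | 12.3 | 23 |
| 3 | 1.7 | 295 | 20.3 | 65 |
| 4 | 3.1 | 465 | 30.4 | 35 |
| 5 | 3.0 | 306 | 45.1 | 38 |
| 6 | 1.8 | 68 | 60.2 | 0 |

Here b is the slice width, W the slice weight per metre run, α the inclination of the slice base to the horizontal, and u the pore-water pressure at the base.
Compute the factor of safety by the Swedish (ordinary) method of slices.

Ordinary method of slices: FS = Σ[c'·Δl_i + (W_i cosα_i − u_i·Δl_i)·tanφ'] / Σ W_i sinα_i, with Δl_i = b_i / cosα_i.
Slice 1: Δl = 2.9/cos2.4° = 2.903 m; N'_1 = 172·cos2.4° − 2·2.903 = 166.0; c'Δl = 3.19; W sinα = 7.2
Slice 2: Δl = 2.3/cos12.3° = 2.354 m; N'_2 = 365·cos12.3° − 23·2.354 = 302.5; c'Δl = 2.59; W sinα = 77.8
Slice 3: Δl = 1.7/cos20.3° = 1.813 m; N'_3 = 295·cos20.3° − 65·1.813 = 158.9; c'Δl = 1.99; W sinα = 102.3
Slice 4: Δl = 3.1/cos30.4° = 3.594 m; N'_4 = 465·cos30.4° − 35·3.594 = 275.3; c'Δl = 3.95; W sinα = 235.3
Slice 5: Δl = 3.0/cos45.1° = 4.250 m; N'_5 = 306·cos45.1° − 38·4.250 = 54.5; c'Δl = 4.68; W sinα = 216.8
Slice 6: Δl = 1.8/cos60.2° = 3.622 m; N'_6 = 68·cos60.2° − 0·3.622 = 33.8; c'Δl = 3.98; W sinα = 59.0
Σc'Δl = 20.4 kN/m; ΣN' = 990.9 kN/m; ΣW sinα = 698.4 kN/m
Resisting = 20.4 + 990.9·tan26.7° = 20.4 + 498.4 = 518.8 kN/m
FS = 518.8 / 698.4 = 0.743

FS = 0.74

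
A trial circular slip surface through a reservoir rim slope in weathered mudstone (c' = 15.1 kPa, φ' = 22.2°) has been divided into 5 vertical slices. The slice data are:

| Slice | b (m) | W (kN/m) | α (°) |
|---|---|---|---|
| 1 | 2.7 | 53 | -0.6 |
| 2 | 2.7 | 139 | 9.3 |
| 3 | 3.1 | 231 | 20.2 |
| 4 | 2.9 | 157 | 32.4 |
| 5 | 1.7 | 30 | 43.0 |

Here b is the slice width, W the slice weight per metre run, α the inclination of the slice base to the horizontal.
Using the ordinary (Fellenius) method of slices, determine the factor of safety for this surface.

FS = 2.17

Ordinary method of slices: FS = Σ[c'·Δl_i + (W_i cosα_i)·tanφ'] / Σ W_i sinα_i, with Δl_i = b_i / cosα_i.
Slice 1: Δl = 2.7/cos(-0.6°) = 2.700 m; N'_1 = 53·cos(-0.6°) = 53.0; c'Δl = 40.77; W sinα = -0.6
Slice 2: Δl = 2.7/cos9.3° = 2.736 m; N'_2 = 139·cos9.3° = 137.2; c'Δl = 41.31; W sinα = 22.5
Slice 3: Δl = 3.1/cos20.2° = 3.303 m; N'_3 = 231·cos20.2° = 216.8; c'Δl = 49.88; W sinα = 79.8
Slice 4: Δl = 2.9/cos32.4° = 3.435 m; N'_4 = 157·cos32.4° = 132.6; c'Δl = 51.86; W sinα = 84.1
Slice 5: Δl = 1.7/cos43.0° = 2.324 m; N'_5 = 30·cos43.0° = 21.9; c'Δl = 35.10; W sinα = 20.5
Σc'Δl = 218.9 kN/m; ΣN' = 561.5 kN/m; ΣW sinα = 206.3 kN/m
Resisting = 218.9 + 561.5·tan22.2° = 218.9 + 229.1 = 448.1 kN/m
FS = 448.1 / 206.3 = 2.172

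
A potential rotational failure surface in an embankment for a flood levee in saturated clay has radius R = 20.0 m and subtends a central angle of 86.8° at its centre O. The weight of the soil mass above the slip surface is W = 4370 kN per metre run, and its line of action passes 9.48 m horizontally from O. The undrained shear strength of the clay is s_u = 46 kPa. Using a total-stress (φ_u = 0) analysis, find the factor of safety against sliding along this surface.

Taking moments about the centre O, the resisting moment is provided by the undrained shear strength acting along the arc:
Arc length L_a = R·θ = 20.0·(86.8°·π/180) = 20.0·1.5149 = 30.30 m
M_R = s_u·L_a·R = 46·30.30·20.0 = 27875.0 kN·m/m
M_D = W·d = 4370·9.48 = 41427.6 kN·m/m
FS = M_R / M_D = 27875.0 / 41427.6 = 0.673

FS = 0.67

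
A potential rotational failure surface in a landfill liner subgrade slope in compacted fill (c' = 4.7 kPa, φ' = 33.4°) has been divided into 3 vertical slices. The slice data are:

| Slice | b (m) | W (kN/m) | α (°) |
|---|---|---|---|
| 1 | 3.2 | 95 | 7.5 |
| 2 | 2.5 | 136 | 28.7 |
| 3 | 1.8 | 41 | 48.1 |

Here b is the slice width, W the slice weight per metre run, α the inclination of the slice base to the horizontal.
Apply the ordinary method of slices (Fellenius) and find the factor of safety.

FS = 1.85

Ordinary method of slices: FS = Σ[c'·Δl_i + (W_i cosα_i)·tanφ'] / Σ W_i sinα_i, with Δl_i = b_i / cosα_i.
Slice 1: Δl = 3.2/cos7.5° = 3.228 m; N'_1 = 95·cos7.5° = 94.2; c'Δl = 15.17; W sinα = 12.4
Slice 2: Δl = 2.5/cos28.7° = 2.850 m; N'_2 = 136·cos28.7° = 119.3; c'Δl = 13.40; W sinα = 65.3
Slice 3: Δl = 1.8/cos48.1° = 2.695 m; N'_3 = 41·cos48.1° = 27.4; c'Δl = 12.67; W sinα = 30.5
Σc'Δl = 41.2 kN/m; ΣN' = 240.9 kN/m; ΣW sinα = 108.2 kN/m
Resisting = 41.2 + 240.9·tan33.4° = 41.2 + 158.8 = 200.1 kN/m
FS = 200.1 / 108.2 = 1.848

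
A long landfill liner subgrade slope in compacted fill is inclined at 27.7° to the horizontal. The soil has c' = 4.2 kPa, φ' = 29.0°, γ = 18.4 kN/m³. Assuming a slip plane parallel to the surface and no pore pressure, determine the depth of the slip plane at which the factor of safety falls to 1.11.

z = 10.23 m

Setting FS = 1.11 in FS = [c' + γz cos²β tanφ'] / [γz sinβ cosβ] and solving for z:
z = c' / [γ cosβ (FS·sinβ − cosβ·tanφ')]
  = 4.2 / [18.4·cos27.7°·(1.11·sin27.7° − cos27.7°·tan29.0°)]
  = 4.2 / [18.4·0.8854·(1.11·0.4648 − 0.8854·0.5543)]
  = 4.2 / 0.4104 = 10.233 m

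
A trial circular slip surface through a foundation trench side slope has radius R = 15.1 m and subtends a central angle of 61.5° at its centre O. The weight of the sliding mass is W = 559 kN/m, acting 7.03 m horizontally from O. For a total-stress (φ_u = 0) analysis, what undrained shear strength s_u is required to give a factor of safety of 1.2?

FS = s_u·L_a·R / (W·d), so s_u = FS·W·d / (L_a·R).
Arc length L_a = R·θ = 15.1·(61.5°·π/180) = 15.1·1.0734 = 16.21 m
s_u = 1.2·559·7.03 / (16.21·15.1) = 4715.7 / 244.74 = 19.27 kPa

s_u = 19.3 kPa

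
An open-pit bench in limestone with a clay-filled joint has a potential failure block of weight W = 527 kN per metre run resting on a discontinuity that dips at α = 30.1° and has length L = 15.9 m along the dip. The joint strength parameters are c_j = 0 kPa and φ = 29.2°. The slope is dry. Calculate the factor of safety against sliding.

FS = 0.96

Resolving the block weight along and normal to the plane and applying the Mohr–Coulomb strength on the joint:
N' = W cosα = 527·cos30.1° = 455.9 kN/m
Driving force T = W sinα = 527·sin30.1° = 264.3 kN/m
Resisting force R = c_j·L + N'·tanφ = 0·15.9 + 455.9·tan29.2° = 0.0 + 254.8 = 254.8 kN/m
FS = R / T = 254.8 / 264.3 = 0.964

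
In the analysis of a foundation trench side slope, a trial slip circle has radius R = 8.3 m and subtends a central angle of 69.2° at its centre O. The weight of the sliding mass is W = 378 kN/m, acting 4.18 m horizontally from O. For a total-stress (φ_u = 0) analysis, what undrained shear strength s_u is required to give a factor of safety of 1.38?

s_u = 26.2 kPa

FS = s_u·L_a·R / (W·d), so s_u = FS·W·d / (L_a·R).
Arc length L_a = R·θ = 8.3·(69.2°·π/180) = 8.3·1.2078 = 10.02 m
s_u = 1.38·378·4.18 / (10.02·8.3) = 2180.5 / 83.20 = 26.21 kPa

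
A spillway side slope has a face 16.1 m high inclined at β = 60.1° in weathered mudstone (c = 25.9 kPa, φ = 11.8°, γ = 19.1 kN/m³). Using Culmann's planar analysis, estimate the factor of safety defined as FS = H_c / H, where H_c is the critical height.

H_c = (4c/γ) · sinβ cosφ / [1 − cos(β − φ)]
    = (4·25.9/19.1) · sin60.1°·cos11.8° / [1 − cos48.3°]
    = 5.424 · 0.8486 / 0.3348 = 13.75 m
FS = H_c / H = 13.75 / 16.1 = 0.854

FS = 0.85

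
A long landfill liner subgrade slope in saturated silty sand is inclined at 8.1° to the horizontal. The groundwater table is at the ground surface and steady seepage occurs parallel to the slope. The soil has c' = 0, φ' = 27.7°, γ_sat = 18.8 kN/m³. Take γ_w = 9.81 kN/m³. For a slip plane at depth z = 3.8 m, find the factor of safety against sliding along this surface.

With seepage parallel to the slope and the water table at the surface, the effective normal stress on the slip plane uses the buoyant unit weight γ' = γ_sat − γ_w while the driving shear stress uses γ_sat:
FS = [c' + γ' z cos²β tanφ'] / [γ_sat z sinβ cosβ]
(For c' = 0 this reduces to FS = (γ'/γ_sat)·tanφ'/tanβ.)
γ' = 18.8 − 9.81 = 8.99 kN/m³
Numerator = 0.0 + 8.99·3.8·cos²8.1°·tan27.7° = 0.0 + 8.99·3.8·0.9801·0.5250 = 17.579 kPa
Denominator = 18.8·3.8·sin8.1°·cos8.1° = 18.8·3.8·0.1409·0.9900 = 9.966 kPa
FS = 17.579 / 9.966 = 1.764

FS = 1.76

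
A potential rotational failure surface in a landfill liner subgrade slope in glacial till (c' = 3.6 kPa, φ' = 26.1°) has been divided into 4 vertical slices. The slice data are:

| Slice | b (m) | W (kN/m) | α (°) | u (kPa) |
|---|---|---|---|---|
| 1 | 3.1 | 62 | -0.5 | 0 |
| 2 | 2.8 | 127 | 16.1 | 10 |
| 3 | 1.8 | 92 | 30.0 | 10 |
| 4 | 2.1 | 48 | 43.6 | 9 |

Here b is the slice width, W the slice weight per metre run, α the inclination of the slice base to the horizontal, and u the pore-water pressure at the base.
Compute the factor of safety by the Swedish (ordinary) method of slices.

Ordinary method of slices: FS = Σ[c'·Δl_i + (W_i cosα_i − u_i·Δl_i)·tanφ'] / Σ W_i sinα_i, with Δl_i = b_i / cosα_i.
Slice 1: Δl = 3.1/cos(-0.5°) = 3.100 m; N'_1 = 62·cos(-0.5°) − 0·3.100 = 62.0; c'Δl = 11.16; W sinα = -0.5
Slice 2: Δl = 2.8/cos16.1° = 2.914 m; N'_2 = 127·cos16.1° − 10·2.914 = 92.9; c'Δl = 10.49; W sinα = 35.2
Slice 3: Δl = 1.8/cos30.0° = 2.078 m; N'_3 = 92·cos30.0° − 10·2.078 = 58.9; c'Δl = 7.48; W sinα = 46.0
Slice 4: Δl = 2.1/cos43.6° = 2.900 m; N'_4 = 48·cos43.6° − 9·2.900 = 8.7; c'Δl = 10.44; W sinα = 33.1
Σc'Δl = 39.6 kN/m; ΣN' = 222.4 kN/m; ΣW sinα = 113.8 kN/m
Resisting = 39.6 + 222.4·tan26.1° = 39.6 + 109.0 = 148.5 kN/m
FS = 148.5 / 113.8 = 1.305

FS = 1.31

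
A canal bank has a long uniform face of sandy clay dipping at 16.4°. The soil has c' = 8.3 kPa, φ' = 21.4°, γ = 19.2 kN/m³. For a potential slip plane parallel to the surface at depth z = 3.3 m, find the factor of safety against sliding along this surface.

For an infinite slope with a slip plane parallel to the surface (no pore pressure): FS = [c' + γz cos²β tanφ'] / [γz sinβ cosβ].
γz = 19.2·3.3 = 63.36 kN/m²
Numerator = 8.3 + 63.36·cos²16.4°·tan21.4° = 8.3 + 63.36·0.9203·0.3919 = 31.151 kPa
Denominator = 63.36·sin16.4°·cos16.4° = 63.36·0.2823·0.9593 = 17.161 kPa
FS = 31.151 / 17.161 = 1.815

FS = 1.82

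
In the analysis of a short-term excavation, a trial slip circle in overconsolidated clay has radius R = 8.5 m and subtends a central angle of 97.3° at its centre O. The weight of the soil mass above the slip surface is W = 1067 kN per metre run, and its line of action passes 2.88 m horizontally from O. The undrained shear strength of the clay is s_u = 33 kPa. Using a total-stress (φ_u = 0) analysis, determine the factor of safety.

FS = 1.32

Taking moments about the centre O, the resisting moment is provided by the undrained shear strength acting along the arc:
Arc length L_a = R·θ = 8.5·(97.3°·π/180) = 8.5·1.6982 = 14.43 m
M_R = s_u·L_a·R = 33·14.43·8.5 = 4048.9 kN·m/m
M_D = W·d = 1067·2.88 = 3073.0 kN·m/m
FS = M_R / M_D = 4048.9 / 3073.0 = 1.318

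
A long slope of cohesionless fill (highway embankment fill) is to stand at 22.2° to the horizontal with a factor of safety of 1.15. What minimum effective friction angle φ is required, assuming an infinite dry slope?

φ = 25.1°

FS = tanφ/tanβ ⇒ tanφ = FS · tanβ = 1.15 · tan22.2° = 0.4693
φ = arctan(0.4693) = 25.14°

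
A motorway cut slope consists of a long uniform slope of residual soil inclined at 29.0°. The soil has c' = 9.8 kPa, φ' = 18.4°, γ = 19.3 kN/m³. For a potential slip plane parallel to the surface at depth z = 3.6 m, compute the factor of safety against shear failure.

FS = 0.93

For an infinite slope with a slip plane parallel to the surface (no pore pressure): FS = [c' + γz cos²β tanφ'] / [γz sinβ cosβ].
γz = 19.3·3.6 = 69.48 kN/m²
Numerator = 9.8 + 69.48·cos²29.0°·tan18.4° = 9.8 + 69.48·0.7650·0.3327 = 27.480 kPa
Denominator = 69.48·sin29.0°·cos29.0° = 69.48·0.4848·0.8746 = 29.461 kPa
FS = 27.480 / 29.461 = 0.933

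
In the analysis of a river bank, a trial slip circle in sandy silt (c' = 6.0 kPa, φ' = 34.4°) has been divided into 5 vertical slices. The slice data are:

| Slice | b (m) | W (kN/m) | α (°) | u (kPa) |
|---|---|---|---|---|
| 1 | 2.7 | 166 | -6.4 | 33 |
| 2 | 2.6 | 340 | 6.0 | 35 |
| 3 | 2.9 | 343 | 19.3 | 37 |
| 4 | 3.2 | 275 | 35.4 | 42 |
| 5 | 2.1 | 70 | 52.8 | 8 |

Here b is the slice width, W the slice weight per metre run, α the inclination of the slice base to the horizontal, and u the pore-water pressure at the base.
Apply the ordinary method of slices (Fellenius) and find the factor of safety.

FS = 1.48

Ordinary method of slices: FS = Σ[c'·Δl_i + (W_i cosα_i − u_i·Δl_i)·tanφ'] / Σ W_i sinα_i, with Δl_i = b_i / cosα_i.
Slice 1: Δl = 2.7/cos(-6.4°) = 2.717 m; N'_1 = 166·cos(-6.4°) − 33·2.717 = 75.3; c'Δl = 16.30; W sinα = -18.5
Slice 2: Δl = 2.6/cos6.0° = 2.614 m; N'_2 = 340·cos6.0° − 35·2.614 = 246.6; c'Δl = 15.69; W sinα = 35.5
Slice 3: Δl = 2.9/cos19.3° = 3.073 m; N'_3 = 343·cos19.3° − 37·3.073 = 210.0; c'Δl = 18.44; W sinα = 113.4
Slice 4: Δl = 3.2/cos35.4° = 3.926 m; N'_4 = 275·cos35.4° − 42·3.926 = 59.3; c'Δl = 23.55; W sinα = 159.3
Slice 5: Δl = 2.1/cos52.8° = 3.473 m; N'_5 = 70·cos52.8° − 8·3.473 = 14.5; c'Δl = 20.84; W sinα = 55.8
Σc'Δl = 94.8 kN/m; ΣN' = 605.8 kN/m; ΣW sinα = 345.5 kN/m
Resisting = 94.8 + 605.8·tan34.4° = 94.8 + 414.8 = 509.6 kN/m
FS = 509.6 / 345.5 = 1.475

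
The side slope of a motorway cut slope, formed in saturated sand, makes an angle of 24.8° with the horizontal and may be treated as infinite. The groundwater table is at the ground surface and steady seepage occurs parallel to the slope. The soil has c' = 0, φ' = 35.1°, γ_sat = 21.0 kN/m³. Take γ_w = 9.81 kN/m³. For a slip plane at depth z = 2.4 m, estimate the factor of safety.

With seepage parallel to the slope and the water table at the surface, the effective normal stress on the slip plane uses the buoyant unit weight γ' = γ_sat − γ_w while the driving shear stress uses γ_sat:
FS = [c' + γ' z cos²β tanφ'] / [γ_sat z sinβ cosβ]
(For c' = 0 this reduces to FS = (γ'/γ_sat)·tanφ'/tanβ.)
γ' = 21.0 − 9.81 = 11.19 kN/m³
Numerator = 0.0 + 11.19·2.4·cos²24.8°·tan35.1° = 0.0 + 11.19·2.4·0.8241·0.7028 = 15.554 kPa
Denominator = 21.0·2.4·sin24.8°·cos24.8° = 21.0·2.4·0.4195·0.9078 = 19.191 kPa
FS = 15.554 / 19.191 = 0.810

FS = 0.81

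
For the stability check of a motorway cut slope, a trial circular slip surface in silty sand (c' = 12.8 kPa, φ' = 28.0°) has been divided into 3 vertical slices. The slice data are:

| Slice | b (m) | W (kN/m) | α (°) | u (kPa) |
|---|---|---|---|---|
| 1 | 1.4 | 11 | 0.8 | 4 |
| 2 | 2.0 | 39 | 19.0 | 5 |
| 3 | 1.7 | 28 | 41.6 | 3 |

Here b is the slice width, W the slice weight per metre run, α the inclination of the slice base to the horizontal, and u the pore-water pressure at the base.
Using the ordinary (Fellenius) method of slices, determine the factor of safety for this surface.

FS = 3.13

Ordinary method of slices: FS = Σ[c'·Δl_i + (W_i cosα_i − u_i·Δl_i)·tanφ'] / Σ W_i sinα_i, with Δl_i = b_i / cosα_i.
Slice 1: Δl = 1.4/cos0.8° = 1.400 m; N'_1 = 11·cos0.8° − 4·1.400 = 5.4; c'Δl = 17.92; W sinα = 0.2
Slice 2: Δl = 2.0/cos19.0° = 2.115 m; N'_2 = 39·cos19.0° − 5·2.115 = 26.3; c'Δl = 27.08; W sinα = 12.7
Slice 3: Δl = 1.7/cos41.6° = 2.273 m; N'_3 = 28·cos41.6° − 3·2.273 = 14.1; c'Δl = 29.10; W sinα = 18.6
Σc'Δl = 74.1 kN/m; ΣN' = 45.8 kN/m; ΣW sinα = 31.4 kN/m
Resisting = 74.1 + 45.8·tan28.0° = 74.1 + 24.4 = 98.5 kN/m
FS = 98.5 / 31.4 = 3.131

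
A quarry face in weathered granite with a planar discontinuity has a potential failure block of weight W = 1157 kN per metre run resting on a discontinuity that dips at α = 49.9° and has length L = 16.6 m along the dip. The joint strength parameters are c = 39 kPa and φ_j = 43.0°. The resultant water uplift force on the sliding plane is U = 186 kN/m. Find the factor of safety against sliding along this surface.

Resolving the block weight along and normal to the plane and applying the Mohr–Coulomb strength on the joint:
N' = W cosα − U = 1157·cos49.9° − 186 = 559.3 kN/m
Driving force T = W sinα = 1157·sin49.9° = 885.0 kN/m
Resisting force R = c·L + N'·tanφ_j = 39·16.6 + 559.3·tan43.0° = 647.4 + 521.5 = 1168.9 kN/m
FS = R / T = 1168.9 / 885.0 = 1.321

FS = 1.32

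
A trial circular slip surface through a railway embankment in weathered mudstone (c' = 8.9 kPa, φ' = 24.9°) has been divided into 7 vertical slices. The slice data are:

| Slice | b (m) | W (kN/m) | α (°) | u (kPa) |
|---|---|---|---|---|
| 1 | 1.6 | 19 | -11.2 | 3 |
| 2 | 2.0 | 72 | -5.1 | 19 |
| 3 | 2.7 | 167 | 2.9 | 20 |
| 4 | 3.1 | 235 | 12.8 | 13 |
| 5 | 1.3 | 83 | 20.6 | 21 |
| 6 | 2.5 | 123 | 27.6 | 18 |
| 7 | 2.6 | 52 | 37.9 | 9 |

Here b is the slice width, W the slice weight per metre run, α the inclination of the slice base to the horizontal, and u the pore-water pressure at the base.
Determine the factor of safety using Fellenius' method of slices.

Ordinary method of slices: FS = Σ[c'·Δl_i + (W_i cosα_i − u_i·Δl_i)·tanφ'] / Σ W_i sinα_i, with Δl_i = b_i / cosα_i.
Slice 1: Δl = 1.6/cos(-11.2°) = 1.631 m; N'_1 = 19·cos(-11.2°) − 3·1.631 = 13.7; c'Δl = 14.52; W sinα = -3.7
Slice 2: Δl = 2.0/cos(-5.1°) = 2.008 m; N'_2 = 72·cos(-5.1°) − 19·2.008 = 33.6; c'Δl = 17.87; W sinα = -6.4
Slice 3: Δl = 2.7/cos2.9° = 2.703 m; N'_3 = 167·cos2.9° − 20·2.703 = 112.7; c'Δl = 24.06; W sinα = 8.4
Slice 4: Δl = 3.1/cos12.8° = 3.179 m; N'_4 = 235·cos12.8° − 13·3.179 = 187.8; c'Δl = 28.29; W sinα = 52.1
Slice 5: Δl = 1.3/cos20.6° = 1.389 m; N'_5 = 83·cos20.6° − 21·1.389 = 48.5; c'Δl = 12.36; W sinα = 29.2
Slice 6: Δl = 2.5/cos27.6° = 2.821 m; N'_6 = 123·cos27.6° − 18·2.821 = 58.2; c'Δl = 25.11; W sinα = 57.0
Slice 7: Δl = 2.6/cos37.9° = 3.295 m; N'_7 = 52·cos37.9° − 9·3.295 = 11.4; c'Δl = 29.33; W sinα = 31.9
Σc'Δl = 151.5 kN/m; ΣN' = 466.0 kN/m; ΣW sinα = 168.6 kN/m
Resisting = 151.5 + 466.0·tan24.9° = 151.5 + 216.3 = 367.8 kN/m
FS = 367.8 / 168.6 = 2.182

FS = 2.18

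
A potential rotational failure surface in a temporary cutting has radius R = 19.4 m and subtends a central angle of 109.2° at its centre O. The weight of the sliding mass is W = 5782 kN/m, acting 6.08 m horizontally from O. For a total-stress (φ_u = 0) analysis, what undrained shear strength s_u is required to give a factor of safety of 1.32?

FS = s_u·L_a·R / (W·d), so s_u = FS·W·d / (L_a·R).
Arc length L_a = R·θ = 19.4·(109.2°·π/180) = 19.4·1.9059 = 36.97 m
s_u = 1.32·5782·6.08 / (36.97·19.4) = 46404.0 / 717.30 = 64.69 kPa

s_u = 64.7 kPa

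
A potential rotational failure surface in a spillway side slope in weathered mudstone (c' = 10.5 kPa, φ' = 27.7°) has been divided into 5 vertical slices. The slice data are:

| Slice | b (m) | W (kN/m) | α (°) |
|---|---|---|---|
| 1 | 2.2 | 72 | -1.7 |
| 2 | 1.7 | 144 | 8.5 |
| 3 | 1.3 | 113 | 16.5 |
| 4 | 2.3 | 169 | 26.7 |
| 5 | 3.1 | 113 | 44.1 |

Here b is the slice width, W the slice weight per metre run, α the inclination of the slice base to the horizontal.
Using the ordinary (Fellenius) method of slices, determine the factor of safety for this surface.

Ordinary method of slices: FS = Σ[c'·Δl_i + (W_i cosα_i)·tanφ'] / Σ W_i sinα_i, with Δl_i = b_i / cosα_i.
Slice 1: Δl = 2.2/cos(-1.7°) = 2.201 m; N'_1 = 72·cos(-1.7°) = 72.0; c'Δl = 23.11; W sinα = -2.1
Slice 2: Δl = 1.7/cos8.5° = 1.719 m; N'_2 = 144·cos8.5° = 142.4; c'Δl = 18.05; W sinα = 21.3
Slice 3: Δl = 1.3/cos16.5° = 1.356 m; N'_3 = 113·cos16.5° = 108.3; c'Δl = 14.24; W sinα = 32.1
Slice 4: Δl = 2.3/cos26.7° = 2.575 m; N'_4 = 169·cos26.7° = 151.0; c'Δl = 27.03; W sinα = 75.9
Slice 5: Δl = 3.1/cos44.1° = 4.317 m; N'_5 = 113·cos44.1° = 81.1; c'Δl = 45.33; W sinα = 78.6
Σc'Δl = 127.8 kN/m; ΣN' = 554.9 kN/m; ΣW sinα = 205.8 kN/m
Resisting = 127.8 + 554.9·tan27.7° = 127.8 + 291.3 = 419.1 kN/m
FS = 419.1 / 205.8 = 2.036

FS = 2.04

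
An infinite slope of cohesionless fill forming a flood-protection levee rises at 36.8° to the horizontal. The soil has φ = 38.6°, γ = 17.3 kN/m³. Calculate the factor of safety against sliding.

FS = 1.07

For a dry cohesionless infinite slope the factor of safety is FS = tanφ / tanβ.
FS = tan38.6° / tan36.8° = 0.7983 / 0.7481 = 1.067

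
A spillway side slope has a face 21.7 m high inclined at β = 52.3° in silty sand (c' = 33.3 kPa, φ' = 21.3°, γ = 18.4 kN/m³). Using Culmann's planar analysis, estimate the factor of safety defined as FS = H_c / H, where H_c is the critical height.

FS = 1.72

H_c = (4c'/γ) · sinβ cosφ' / [1 − cos(β − φ')]
    = (4·33.3/18.4) · sin52.3°·cos21.3° / [1 − cos31.0°]
    = 7.239 · 0.7372 / 0.1428 = 37.36 m
FS = H_c / H = 37.36 / 21.7 = 1.722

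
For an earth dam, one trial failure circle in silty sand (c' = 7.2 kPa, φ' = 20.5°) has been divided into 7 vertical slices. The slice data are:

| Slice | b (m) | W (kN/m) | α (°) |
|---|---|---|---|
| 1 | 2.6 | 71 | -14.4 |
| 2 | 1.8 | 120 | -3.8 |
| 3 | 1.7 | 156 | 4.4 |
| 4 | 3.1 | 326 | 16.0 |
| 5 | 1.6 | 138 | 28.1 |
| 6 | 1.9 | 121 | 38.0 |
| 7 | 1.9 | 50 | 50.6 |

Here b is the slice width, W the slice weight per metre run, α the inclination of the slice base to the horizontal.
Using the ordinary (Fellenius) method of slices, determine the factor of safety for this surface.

FS = 1.80

Ordinary method of slices: FS = Σ[c'·Δl_i + (W_i cosα_i)·tanφ'] / Σ W_i sinα_i, with Δl_i = b_i / cosα_i.
Slice 1: Δl = 2.6/cos(-14.4°) = 2.684 m; N'_1 = 71·cos(-14.4°) = 68.8; c'Δl = 19.33; W sinα = -17.7
Slice 2: Δl = 1.8/cos(-3.8°) = 1.804 m; N'_2 = 120·cos(-3.8°) = 119.7; c'Δl = 12.99; W sinα = -8.0
Slice 3: Δl = 1.7/cos4.4° = 1.705 m; N'_3 = 156·cos4.4° = 155.5; c'Δl = 12.28; W sinα = 12.0
Slice 4: Δl = 3.1/cos16.0° = 3.225 m; N'_4 = 326·cos16.0° = 313.4; c'Δl = 23.22; W sinα = 89.9
Slice 5: Δl = 1.6/cos28.1° = 1.814 m; N'_5 = 138·cos28.1° = 121.7; c'Δl = 13.06; W sinα = 65.0
Slice 6: Δl = 1.9/cos38.0° = 2.411 m; N'_6 = 121·cos38.0° = 95.3; c'Δl = 17.36; W sinα = 74.5
Slice 7: Δl = 1.9/cos50.6° = 2.993 m; N'_7 = 50·cos50.6° = 31.7; c'Δl = 21.55; W sinα = 38.6
Σc'Δl = 119.8 kN/m; ΣN' = 906.2 kN/m; ΣW sinα = 254.3 kN/m
Resisting = 119.8 + 906.2·tan20.5° = 119.8 + 338.8 = 458.6 kN/m
FS = 458.6 / 254.3 = 1.803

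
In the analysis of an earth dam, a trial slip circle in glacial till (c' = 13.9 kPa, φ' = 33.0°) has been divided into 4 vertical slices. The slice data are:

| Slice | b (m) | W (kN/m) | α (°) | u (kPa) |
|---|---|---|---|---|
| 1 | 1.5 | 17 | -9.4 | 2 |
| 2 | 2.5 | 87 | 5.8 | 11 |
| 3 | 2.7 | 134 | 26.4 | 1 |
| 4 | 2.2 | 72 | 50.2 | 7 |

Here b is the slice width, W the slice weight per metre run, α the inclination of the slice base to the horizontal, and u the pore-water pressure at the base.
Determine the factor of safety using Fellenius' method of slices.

FS = 2.34

Ordinary method of slices: FS = Σ[c'·Δl_i + (W_i cosα_i − u_i·Δl_i)·tanφ'] / Σ W_i sinα_i, with Δl_i = b_i / cosα_i.
Slice 1: Δl = 1.5/cos(-9.4°) = 1.520 m; N'_1 = 17·cos(-9.4°) − 2·1.520 = 13.7; c'Δl = 21.13; W sinα = -2.8
Slice 2: Δl = 2.5/cos5.8° = 2.513 m; N'_2 = 87·cos5.8° − 11·2.513 = 58.9; c'Δl = 34.93; W sinα = 8.8
Slice 3: Δl = 2.7/cos26.4° = 3.014 m; N'_3 = 134·cos26.4° − 1·3.014 = 117.0; c'Δl = 41.90; W sinα = 59.6
Slice 4: Δl = 2.2/cos50.2° = 3.437 m; N'_4 = 72·cos50.2° − 7·3.437 = 22.0; c'Δl = 47.77; W sinα = 55.3
Σc'Δl = 145.7 kN/m; ΣN' = 211.7 kN/m; ΣW sinα = 120.9 kN/m
Resisting = 145.7 + 211.7·tan33.0° = 145.7 + 137.5 = 283.2 kN/m
FS = 283.2 / 120.9 = 2.342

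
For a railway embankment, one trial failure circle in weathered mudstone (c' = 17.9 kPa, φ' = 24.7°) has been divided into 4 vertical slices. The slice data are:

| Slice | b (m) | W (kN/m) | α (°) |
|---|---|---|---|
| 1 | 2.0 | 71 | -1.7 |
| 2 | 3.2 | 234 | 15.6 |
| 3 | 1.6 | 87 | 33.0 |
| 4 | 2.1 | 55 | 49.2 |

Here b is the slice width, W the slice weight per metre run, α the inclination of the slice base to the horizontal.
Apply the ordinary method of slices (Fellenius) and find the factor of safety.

Ordinary method of slices: FS = Σ[c'·Δl_i + (W_i cosα_i)·tanφ'] / Σ W_i sinα_i, with Δl_i = b_i / cosα_i.
Slice 1: Δl = 2.0/cos(-1.7°) = 2.001 m; N'_1 = 71·cos(-1.7°) = 71.0; c'Δl = 35.82; W sinα = -2.1
Slice 2: Δl = 3.2/cos15.6° = 3.322 m; N'_2 = 234·cos15.6° = 225.4; c'Δl = 59.47; W sinα = 62.9
Slice 3: Δl = 1.6/cos33.0° = 1.908 m; N'_3 = 87·cos33.0° = 73.0; c'Δl = 34.15; W sinα = 47.4
Slice 4: Δl = 2.1/cos49.2° = 3.214 m; N'_4 = 55·cos49.2° = 35.9; c'Δl = 57.53; W sinα = 41.6
Σc'Δl = 187.0 kN/m; ΣN' = 405.3 kN/m; ΣW sinα = 149.8 kN/m
Resisting = 187.0 + 405.3·tan24.7° = 187.0 + 186.4 = 373.4 kN/m
FS = 373.4 / 149.8 = 2.492

FS = 2.49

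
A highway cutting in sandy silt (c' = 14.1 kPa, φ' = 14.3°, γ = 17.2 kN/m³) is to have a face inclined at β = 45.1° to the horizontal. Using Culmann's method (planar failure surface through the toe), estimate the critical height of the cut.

Culmann's analysis gives the critical failure plane at α_cr = (β + φ')/2 = (45.1 + 14.3)/2 = 29.7°, and the critical height
H_c = (4c'/γ) · sinβ cosφ' / [1 − cos(β − φ')]
    = (4·14.1/17.2) · sin45.1°·cos14.3° / [1 − cos(30.8°)]
    = 3.279 · 0.7083·0.9690 / [1 − 0.8590]
    = 3.279 · 0.6864 / 0.1410
    = 15.96 m

H_c = 15.96 m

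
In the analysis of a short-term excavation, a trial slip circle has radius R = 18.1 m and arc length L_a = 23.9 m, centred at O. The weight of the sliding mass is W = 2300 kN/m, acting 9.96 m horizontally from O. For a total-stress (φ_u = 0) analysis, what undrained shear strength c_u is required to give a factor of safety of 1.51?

FS = c_u·L_a·R / (W·d), so c_u = FS·W·d / (L_a·R).
c_u = 1.51·2300·9.96 / (23.90·18.1) = 34591.1 / 432.59 = 79.96 kPa

c_u = 80.0 kPa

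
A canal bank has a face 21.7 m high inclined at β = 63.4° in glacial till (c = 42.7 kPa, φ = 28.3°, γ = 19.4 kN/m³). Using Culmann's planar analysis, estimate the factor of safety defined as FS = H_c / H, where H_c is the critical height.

FS = 1.76

H_c = (4c/γ) · sinβ cosφ / [1 − cos(β − φ)]
    = (4·42.7/19.4) · sin63.4°·cos28.3° / [1 − cos35.1°]
    = 8.804 · 0.7873 / 0.1819 = 38.12 m
FS = H_c / H = 38.12 / 21.7 = 1.756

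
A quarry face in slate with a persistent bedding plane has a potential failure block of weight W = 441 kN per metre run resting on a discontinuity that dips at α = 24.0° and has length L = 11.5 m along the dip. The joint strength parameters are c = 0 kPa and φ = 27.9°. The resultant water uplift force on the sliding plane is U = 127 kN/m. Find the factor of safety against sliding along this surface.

Resolving the block weight along and normal to the plane and applying the Mohr–Coulomb strength on the joint:
N' = W cosα − U = 441·cos24.0° − 127 = 275.9 kN/m
Driving force T = W sinα = 441·sin24.0° = 179.4 kN/m
Resisting force R = c·L + N'·tanφ = 0·11.5 + 275.9·tan27.9° = 0.0 + 146.1 = 146.1 kN/m
FS = R / T = 146.1 / 179.4 = 0.814

FS = 0.81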